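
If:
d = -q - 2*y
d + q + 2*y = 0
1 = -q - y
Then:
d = 1 - y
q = -y - 1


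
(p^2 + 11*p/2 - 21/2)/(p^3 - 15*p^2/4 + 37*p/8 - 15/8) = 4*(p + 7)/(4*p^2 - 9*p + 5)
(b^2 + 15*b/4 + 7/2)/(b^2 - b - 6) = (b + 7/4)/(b - 3)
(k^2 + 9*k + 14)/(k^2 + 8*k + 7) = (k + 2)/(k + 1)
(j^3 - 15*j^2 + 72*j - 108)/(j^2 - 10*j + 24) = (j^2 - 9*j + 18)/(j - 4)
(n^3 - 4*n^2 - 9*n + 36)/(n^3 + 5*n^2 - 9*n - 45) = (n - 4)/(n + 5)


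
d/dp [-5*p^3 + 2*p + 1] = 2 - 15*p^2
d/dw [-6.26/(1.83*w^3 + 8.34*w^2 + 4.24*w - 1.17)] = (34.3674*w^2 + 104.4168*w + 26.5424)/(1.83*w^3 + 8.34*w^2 + 4.24*w - 1.17)^2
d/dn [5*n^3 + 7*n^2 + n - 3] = 15*n^2 + 14*n + 1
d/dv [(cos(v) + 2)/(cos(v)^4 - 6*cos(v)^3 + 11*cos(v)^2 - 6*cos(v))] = (3*cos(v)^4 - 4*cos(v)^3 - 25*cos(v)^2 + 44*cos(v) - 12)*sin(v)/((cos(v) - 3)^2*(cos(v) - 2)^2*(cos(v) - 1)^2*cos(v)^2)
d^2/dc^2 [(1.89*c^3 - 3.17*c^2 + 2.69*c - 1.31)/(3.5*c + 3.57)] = (46.305*c^3 + 141.6933*c^2 + 144.527166*c - 180.120766)/(42.875*c^3 + 131.1975*c^2 + 133.82145*c + 45.499293)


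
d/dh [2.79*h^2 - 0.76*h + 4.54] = 5.58*h - 0.76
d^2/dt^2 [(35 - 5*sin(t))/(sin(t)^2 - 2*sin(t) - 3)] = 5*(sin(t)^4 - 27*sin(t)^3 + 85*sin(t)^2 - 161*sin(t) + 110)/((sin(t) - 3)^3*(sin(t) + 1)^2)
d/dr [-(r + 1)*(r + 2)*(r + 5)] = -3*r^2 - 16*r - 17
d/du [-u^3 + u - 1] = 1 - 3*u^2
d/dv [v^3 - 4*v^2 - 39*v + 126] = 3*v^2 - 8*v - 39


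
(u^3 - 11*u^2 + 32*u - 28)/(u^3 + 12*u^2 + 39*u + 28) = (u^3 - 11*u^2 + 32*u - 28)/(u^3 + 12*u^2 + 39*u + 28)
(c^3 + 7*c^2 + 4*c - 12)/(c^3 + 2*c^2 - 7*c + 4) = (c^2 + 8*c + 12)/(c^2 + 3*c - 4)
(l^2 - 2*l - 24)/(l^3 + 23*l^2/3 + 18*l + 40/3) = 3*(l - 6)/(3*l^2 + 11*l + 10)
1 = 1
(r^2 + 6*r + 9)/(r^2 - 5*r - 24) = (r + 3)/(r - 8)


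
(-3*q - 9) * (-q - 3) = 3*q^2 + 18*q + 27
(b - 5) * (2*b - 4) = 2*b^2 - 14*b + 20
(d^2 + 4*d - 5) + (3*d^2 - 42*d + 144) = 4*d^2 - 38*d + 139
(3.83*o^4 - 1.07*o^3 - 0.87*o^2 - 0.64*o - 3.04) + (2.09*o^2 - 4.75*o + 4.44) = 3.83*o^4 - 1.07*o^3 + 1.22*o^2 - 5.39*o + 1.4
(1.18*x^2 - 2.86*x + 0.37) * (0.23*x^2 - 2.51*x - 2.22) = 0.2714*x^4 - 3.6196*x^3 + 4.6441*x^2 + 5.4205*x - 0.8214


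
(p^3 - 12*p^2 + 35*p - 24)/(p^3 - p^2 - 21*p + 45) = (p^2 - 9*p + 8)/(p^2 + 2*p - 15)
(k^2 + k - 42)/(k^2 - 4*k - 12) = (k + 7)/(k + 2)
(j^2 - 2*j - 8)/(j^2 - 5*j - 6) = (-j^2 + 2*j + 8)/(-j^2 + 5*j + 6)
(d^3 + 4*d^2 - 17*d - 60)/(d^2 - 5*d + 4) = (d^2 + 8*d + 15)/(d - 1)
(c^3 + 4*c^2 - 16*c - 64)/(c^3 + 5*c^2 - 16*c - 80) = (c + 4)/(c + 5)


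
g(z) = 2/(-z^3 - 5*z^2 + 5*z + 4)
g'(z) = 2*(3*z^2 + 10*z - 5)/(-z^3 - 5*z^2 + 5*z + 4)^2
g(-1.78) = -0.13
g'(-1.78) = -0.12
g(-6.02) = 0.18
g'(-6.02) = 0.74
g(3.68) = -0.02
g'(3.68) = 0.02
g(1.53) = -0.55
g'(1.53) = 2.62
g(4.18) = -0.01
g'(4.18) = 0.01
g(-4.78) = -0.08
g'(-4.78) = 0.05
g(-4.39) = -0.07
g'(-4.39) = 0.02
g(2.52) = -0.06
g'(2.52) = 0.08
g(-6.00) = 0.20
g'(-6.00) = 0.86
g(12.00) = 0.00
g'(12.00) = 0.00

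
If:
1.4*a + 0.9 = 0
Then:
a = -0.64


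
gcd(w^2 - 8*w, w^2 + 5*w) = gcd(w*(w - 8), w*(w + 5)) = w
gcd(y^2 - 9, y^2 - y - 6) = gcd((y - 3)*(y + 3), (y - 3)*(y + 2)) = y - 3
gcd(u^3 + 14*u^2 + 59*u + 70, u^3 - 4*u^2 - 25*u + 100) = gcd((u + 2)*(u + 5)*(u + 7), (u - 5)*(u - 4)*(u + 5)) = u + 5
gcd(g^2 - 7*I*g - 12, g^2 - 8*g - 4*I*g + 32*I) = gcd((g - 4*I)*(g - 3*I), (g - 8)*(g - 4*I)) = g - 4*I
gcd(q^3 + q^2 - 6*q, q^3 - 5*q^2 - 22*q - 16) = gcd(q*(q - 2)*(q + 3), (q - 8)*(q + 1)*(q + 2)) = 1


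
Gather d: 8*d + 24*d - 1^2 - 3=32*d - 4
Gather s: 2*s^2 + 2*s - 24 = 2*s^2 + 2*s - 24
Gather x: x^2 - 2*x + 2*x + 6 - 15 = x^2 - 9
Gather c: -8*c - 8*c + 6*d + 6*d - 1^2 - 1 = -16*c + 12*d - 2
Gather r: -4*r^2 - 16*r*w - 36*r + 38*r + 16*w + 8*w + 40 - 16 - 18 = -4*r^2 + r*(2 - 16*w) + 24*w + 6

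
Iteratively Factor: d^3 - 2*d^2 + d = (d - 1)*(d^2 - d) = d*(d - 1)*(d - 1)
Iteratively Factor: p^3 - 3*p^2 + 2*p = (p)*(p^2 - 3*p + 2) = p*(p - 2)*(p - 1)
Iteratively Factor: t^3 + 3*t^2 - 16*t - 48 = (t + 3)*(t^2 - 16) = (t - 4)*(t + 3)*(t + 4)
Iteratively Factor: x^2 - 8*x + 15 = (x - 3)*(x - 5)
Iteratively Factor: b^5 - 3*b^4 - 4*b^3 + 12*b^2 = (b - 2)*(b^4 - b^3 - 6*b^2) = (b - 2)*(b + 2)*(b^3 - 3*b^2) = b*(b - 2)*(b + 2)*(b^2 - 3*b) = b^2*(b - 2)*(b + 2)*(b - 3)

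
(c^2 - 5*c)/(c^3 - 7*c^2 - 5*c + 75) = c/(c^2 - 2*c - 15)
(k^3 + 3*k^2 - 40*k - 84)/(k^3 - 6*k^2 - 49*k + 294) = (k + 2)/(k - 7)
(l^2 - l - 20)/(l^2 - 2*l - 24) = (l - 5)/(l - 6)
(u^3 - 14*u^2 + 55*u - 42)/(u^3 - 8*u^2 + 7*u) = (u - 6)/u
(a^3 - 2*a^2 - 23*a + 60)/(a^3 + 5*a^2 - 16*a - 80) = (a - 3)/(a + 4)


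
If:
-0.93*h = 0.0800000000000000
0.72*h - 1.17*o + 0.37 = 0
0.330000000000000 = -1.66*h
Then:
No Solution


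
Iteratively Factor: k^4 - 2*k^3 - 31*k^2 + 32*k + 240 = (k - 5)*(k^3 + 3*k^2 - 16*k - 48) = (k - 5)*(k + 3)*(k^2 - 16) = (k - 5)*(k + 3)*(k + 4)*(k - 4)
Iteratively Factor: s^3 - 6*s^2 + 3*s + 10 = (s - 2)*(s^2 - 4*s - 5) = (s - 5)*(s - 2)*(s + 1)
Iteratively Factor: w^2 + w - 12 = (w - 3)*(w + 4)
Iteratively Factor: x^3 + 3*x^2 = (x + 3)*(x^2) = x*(x + 3)*(x)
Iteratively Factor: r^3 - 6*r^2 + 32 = (r + 2)*(r^2 - 8*r + 16) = (r - 4)*(r + 2)*(r - 4)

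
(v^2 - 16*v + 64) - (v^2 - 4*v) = 64 - 12*v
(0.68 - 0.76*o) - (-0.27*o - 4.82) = 5.5 - 0.49*o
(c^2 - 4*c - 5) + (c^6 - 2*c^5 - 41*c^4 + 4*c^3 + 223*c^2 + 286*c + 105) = c^6 - 2*c^5 - 41*c^4 + 4*c^3 + 224*c^2 + 282*c + 100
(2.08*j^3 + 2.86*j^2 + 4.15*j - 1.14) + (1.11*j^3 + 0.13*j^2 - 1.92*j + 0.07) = 3.19*j^3 + 2.99*j^2 + 2.23*j - 1.07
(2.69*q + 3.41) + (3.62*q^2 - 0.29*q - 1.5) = 3.62*q^2 + 2.4*q + 1.91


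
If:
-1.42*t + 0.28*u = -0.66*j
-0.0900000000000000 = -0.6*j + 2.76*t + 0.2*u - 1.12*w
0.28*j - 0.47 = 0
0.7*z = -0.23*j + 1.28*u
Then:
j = 1.68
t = 0.107834507042254*z + 0.839655118209256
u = 0.546875*z + 0.301618303571429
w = 0.363391285211268*z + 1.30413297306158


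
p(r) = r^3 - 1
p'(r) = 3*r^2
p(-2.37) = -14.31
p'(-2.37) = 16.85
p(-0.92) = -1.78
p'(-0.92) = 2.54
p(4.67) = 100.85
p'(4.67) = 65.43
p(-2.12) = -10.53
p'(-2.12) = 13.48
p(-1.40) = -3.74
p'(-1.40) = 5.88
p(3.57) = 44.50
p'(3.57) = 38.23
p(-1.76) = -6.45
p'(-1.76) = 9.29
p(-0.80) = -1.51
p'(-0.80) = 1.92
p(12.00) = 1727.00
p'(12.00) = 432.00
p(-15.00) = -3376.00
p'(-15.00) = 675.00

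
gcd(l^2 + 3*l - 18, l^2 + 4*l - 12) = l + 6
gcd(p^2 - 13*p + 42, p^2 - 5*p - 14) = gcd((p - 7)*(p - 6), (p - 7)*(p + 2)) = p - 7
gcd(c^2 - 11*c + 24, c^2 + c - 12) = c - 3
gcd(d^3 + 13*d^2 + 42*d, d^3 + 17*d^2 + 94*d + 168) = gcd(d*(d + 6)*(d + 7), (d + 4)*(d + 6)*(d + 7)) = d^2 + 13*d + 42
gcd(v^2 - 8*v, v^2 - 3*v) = v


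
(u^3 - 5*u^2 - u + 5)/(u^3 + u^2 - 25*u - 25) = (u - 1)/(u + 5)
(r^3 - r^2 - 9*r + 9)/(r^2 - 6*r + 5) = (r^2 - 9)/(r - 5)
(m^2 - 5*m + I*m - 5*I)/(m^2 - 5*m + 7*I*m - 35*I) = (m + I)/(m + 7*I)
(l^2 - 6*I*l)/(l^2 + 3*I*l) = (l - 6*I)/(l + 3*I)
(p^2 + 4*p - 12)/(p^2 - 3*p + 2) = (p + 6)/(p - 1)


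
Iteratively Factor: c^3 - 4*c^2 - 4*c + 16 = (c - 2)*(c^2 - 2*c - 8) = (c - 4)*(c - 2)*(c + 2)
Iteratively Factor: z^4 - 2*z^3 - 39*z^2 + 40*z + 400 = (z + 4)*(z^3 - 6*z^2 - 15*z + 100) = (z - 5)*(z + 4)*(z^2 - z - 20) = (z - 5)^2*(z + 4)*(z + 4)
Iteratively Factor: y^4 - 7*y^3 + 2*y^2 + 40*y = (y - 4)*(y^3 - 3*y^2 - 10*y) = (y - 4)*(y + 2)*(y^2 - 5*y) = y*(y - 4)*(y + 2)*(y - 5)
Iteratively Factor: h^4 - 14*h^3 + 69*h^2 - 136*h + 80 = (h - 5)*(h^3 - 9*h^2 + 24*h - 16) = (h - 5)*(h - 4)*(h^2 - 5*h + 4) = (h - 5)*(h - 4)^2*(h - 1)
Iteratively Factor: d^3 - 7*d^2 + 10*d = (d - 5)*(d^2 - 2*d) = d*(d - 5)*(d - 2)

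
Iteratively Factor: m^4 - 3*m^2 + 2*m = (m + 2)*(m^3 - 2*m^2 + m) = (m - 1)*(m + 2)*(m^2 - m) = (m - 1)^2*(m + 2)*(m)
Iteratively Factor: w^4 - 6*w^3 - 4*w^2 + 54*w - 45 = (w - 1)*(w^3 - 5*w^2 - 9*w + 45) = (w - 1)*(w + 3)*(w^2 - 8*w + 15) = (w - 5)*(w - 1)*(w + 3)*(w - 3)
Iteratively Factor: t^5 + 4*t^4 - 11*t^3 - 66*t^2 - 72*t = (t + 3)*(t^4 + t^3 - 14*t^2 - 24*t) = (t + 3)^2*(t^3 - 2*t^2 - 8*t) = (t + 2)*(t + 3)^2*(t^2 - 4*t) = t*(t + 2)*(t + 3)^2*(t - 4)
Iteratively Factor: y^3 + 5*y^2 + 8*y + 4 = (y + 1)*(y^2 + 4*y + 4) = (y + 1)*(y + 2)*(y + 2)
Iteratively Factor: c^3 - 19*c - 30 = (c + 2)*(c^2 - 2*c - 15) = (c - 5)*(c + 2)*(c + 3)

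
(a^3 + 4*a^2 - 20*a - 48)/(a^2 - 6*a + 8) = (a^2 + 8*a + 12)/(a - 2)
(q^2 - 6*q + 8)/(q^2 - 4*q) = (q - 2)/q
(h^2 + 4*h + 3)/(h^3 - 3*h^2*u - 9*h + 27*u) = (-h - 1)/(-h^2 + 3*h*u + 3*h - 9*u)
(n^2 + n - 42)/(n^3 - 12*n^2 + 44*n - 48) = (n + 7)/(n^2 - 6*n + 8)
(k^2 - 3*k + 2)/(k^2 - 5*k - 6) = (-k^2 + 3*k - 2)/(-k^2 + 5*k + 6)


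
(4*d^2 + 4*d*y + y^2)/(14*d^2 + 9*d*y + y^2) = (2*d + y)/(7*d + y)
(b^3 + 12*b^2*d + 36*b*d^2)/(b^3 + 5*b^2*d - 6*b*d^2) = (b + 6*d)/(b - d)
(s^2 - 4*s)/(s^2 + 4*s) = (s - 4)/(s + 4)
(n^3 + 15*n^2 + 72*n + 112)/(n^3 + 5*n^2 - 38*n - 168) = (n + 4)/(n - 6)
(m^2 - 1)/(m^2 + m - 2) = (m + 1)/(m + 2)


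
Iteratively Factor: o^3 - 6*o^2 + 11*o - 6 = (o - 1)*(o^2 - 5*o + 6) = (o - 3)*(o - 1)*(o - 2)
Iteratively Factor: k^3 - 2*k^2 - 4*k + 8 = (k - 2)*(k^2 - 4) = (k - 2)^2*(k + 2)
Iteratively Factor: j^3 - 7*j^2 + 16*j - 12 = (j - 2)*(j^2 - 5*j + 6) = (j - 3)*(j - 2)*(j - 2)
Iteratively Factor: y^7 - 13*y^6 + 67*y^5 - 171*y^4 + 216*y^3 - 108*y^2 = (y)*(y^6 - 13*y^5 + 67*y^4 - 171*y^3 + 216*y^2 - 108*y) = y*(y - 2)*(y^5 - 11*y^4 + 45*y^3 - 81*y^2 + 54*y) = y^2*(y - 2)*(y^4 - 11*y^3 + 45*y^2 - 81*y + 54) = y^2*(y - 3)*(y - 2)*(y^3 - 8*y^2 + 21*y - 18) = y^2*(y - 3)^2*(y - 2)*(y^2 - 5*y + 6) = y^2*(y - 3)^2*(y - 2)^2*(y - 3)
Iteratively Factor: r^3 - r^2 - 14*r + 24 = (r + 4)*(r^2 - 5*r + 6) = (r - 2)*(r + 4)*(r - 3)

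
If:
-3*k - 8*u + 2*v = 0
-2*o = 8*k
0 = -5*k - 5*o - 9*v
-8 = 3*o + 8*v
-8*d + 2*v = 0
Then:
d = -5/2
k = -6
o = 24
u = -1/4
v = -10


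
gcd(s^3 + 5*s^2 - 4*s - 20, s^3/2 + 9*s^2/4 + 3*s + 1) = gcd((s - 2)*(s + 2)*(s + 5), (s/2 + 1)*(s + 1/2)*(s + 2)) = s + 2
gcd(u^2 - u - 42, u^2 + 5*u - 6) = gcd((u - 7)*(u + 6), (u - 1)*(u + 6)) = u + 6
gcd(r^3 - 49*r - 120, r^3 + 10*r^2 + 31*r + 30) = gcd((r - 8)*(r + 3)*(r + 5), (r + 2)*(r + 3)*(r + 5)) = r^2 + 8*r + 15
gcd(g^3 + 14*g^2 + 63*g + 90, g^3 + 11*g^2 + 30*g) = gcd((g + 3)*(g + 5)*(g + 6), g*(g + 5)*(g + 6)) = g^2 + 11*g + 30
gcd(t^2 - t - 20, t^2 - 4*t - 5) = t - 5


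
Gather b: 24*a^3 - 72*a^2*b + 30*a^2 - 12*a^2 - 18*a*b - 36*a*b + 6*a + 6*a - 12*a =24*a^3 + 18*a^2 + b*(-72*a^2 - 54*a)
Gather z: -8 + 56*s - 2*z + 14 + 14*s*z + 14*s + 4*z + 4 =70*s + z*(14*s + 2) + 10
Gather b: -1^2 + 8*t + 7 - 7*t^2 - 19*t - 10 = -7*t^2 - 11*t - 4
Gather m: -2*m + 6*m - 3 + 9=4*m + 6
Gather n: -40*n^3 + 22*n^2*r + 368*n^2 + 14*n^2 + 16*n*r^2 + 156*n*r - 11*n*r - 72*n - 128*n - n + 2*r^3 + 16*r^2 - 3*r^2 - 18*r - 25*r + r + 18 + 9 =-40*n^3 + n^2*(22*r + 382) + n*(16*r^2 + 145*r - 201) + 2*r^3 + 13*r^2 - 42*r + 27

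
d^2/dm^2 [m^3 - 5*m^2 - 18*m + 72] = 6*m - 10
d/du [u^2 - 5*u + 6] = 2*u - 5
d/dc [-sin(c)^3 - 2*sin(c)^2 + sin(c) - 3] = (-3*sin(c)^2 - 4*sin(c) + 1)*cos(c)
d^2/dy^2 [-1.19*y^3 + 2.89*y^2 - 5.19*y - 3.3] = 5.78 - 7.14*y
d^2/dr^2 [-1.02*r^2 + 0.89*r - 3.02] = -2.04000000000000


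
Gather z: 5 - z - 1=4 - z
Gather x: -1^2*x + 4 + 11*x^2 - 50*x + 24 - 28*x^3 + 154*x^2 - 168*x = -28*x^3 + 165*x^2 - 219*x + 28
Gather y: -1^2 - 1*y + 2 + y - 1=0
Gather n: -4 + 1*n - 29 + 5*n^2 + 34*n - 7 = 5*n^2 + 35*n - 40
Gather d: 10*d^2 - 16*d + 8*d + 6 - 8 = 10*d^2 - 8*d - 2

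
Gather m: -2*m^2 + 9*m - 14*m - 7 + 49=-2*m^2 - 5*m + 42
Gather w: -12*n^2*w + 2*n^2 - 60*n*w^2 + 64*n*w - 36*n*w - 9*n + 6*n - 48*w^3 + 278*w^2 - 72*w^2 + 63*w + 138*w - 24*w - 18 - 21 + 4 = 2*n^2 - 3*n - 48*w^3 + w^2*(206 - 60*n) + w*(-12*n^2 + 28*n + 177) - 35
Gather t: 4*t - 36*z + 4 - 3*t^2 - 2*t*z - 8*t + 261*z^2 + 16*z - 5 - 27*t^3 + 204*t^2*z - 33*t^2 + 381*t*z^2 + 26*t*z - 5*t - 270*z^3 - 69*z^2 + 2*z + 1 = -27*t^3 + t^2*(204*z - 36) + t*(381*z^2 + 24*z - 9) - 270*z^3 + 192*z^2 - 18*z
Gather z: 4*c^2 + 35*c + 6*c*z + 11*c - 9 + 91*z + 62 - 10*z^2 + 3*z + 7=4*c^2 + 46*c - 10*z^2 + z*(6*c + 94) + 60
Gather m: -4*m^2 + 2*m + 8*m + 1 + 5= -4*m^2 + 10*m + 6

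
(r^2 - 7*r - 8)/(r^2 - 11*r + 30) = (r^2 - 7*r - 8)/(r^2 - 11*r + 30)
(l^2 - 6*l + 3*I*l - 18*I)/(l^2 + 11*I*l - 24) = (l - 6)/(l + 8*I)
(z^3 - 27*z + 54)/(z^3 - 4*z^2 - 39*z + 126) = (z - 3)/(z - 7)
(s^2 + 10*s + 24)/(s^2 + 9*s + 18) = (s + 4)/(s + 3)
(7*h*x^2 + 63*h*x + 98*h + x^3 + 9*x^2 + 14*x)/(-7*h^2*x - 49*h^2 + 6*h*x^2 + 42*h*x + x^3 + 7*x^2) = (x + 2)/(-h + x)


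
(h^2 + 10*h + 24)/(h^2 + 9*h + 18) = (h + 4)/(h + 3)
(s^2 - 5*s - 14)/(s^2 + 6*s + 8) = (s - 7)/(s + 4)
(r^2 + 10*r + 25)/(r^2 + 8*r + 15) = (r + 5)/(r + 3)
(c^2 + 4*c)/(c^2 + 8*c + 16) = c/(c + 4)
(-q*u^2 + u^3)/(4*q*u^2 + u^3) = (-q + u)/(4*q + u)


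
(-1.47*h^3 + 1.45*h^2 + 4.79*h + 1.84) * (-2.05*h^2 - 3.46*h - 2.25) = 3.0135*h^5 + 2.1137*h^4 - 11.529*h^3 - 23.6079*h^2 - 17.1439*h - 4.14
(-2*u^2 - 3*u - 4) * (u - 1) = -2*u^3 - u^2 - u + 4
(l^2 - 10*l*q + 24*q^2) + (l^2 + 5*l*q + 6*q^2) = 2*l^2 - 5*l*q + 30*q^2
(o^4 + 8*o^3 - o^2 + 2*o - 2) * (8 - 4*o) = -4*o^5 - 24*o^4 + 68*o^3 - 16*o^2 + 24*o - 16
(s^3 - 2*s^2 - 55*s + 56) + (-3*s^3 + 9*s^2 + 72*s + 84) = -2*s^3 + 7*s^2 + 17*s + 140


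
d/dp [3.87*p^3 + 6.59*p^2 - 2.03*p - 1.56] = 11.61*p^2 + 13.18*p - 2.03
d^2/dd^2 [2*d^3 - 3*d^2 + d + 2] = 12*d - 6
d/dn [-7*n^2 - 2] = -14*n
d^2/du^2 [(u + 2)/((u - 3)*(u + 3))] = 2*(u^3 + 6*u^2 + 27*u + 18)/(u^6 - 27*u^4 + 243*u^2 - 729)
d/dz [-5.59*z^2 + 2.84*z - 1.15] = 2.84 - 11.18*z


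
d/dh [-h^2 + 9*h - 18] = 9 - 2*h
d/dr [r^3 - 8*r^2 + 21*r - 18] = 3*r^2 - 16*r + 21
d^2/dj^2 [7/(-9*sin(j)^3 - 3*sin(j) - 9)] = 7*(81*sin(j)^6 - 102*sin(j)^4 - 81*sin(j)^3 - 17*sin(j)^2 + 51*sin(j) - 2)/(3*(3*sin(j)^3 + sin(j) + 3)^3)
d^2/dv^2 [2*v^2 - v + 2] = 4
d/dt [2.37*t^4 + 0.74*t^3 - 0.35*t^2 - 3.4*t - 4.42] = 9.48*t^3 + 2.22*t^2 - 0.7*t - 3.4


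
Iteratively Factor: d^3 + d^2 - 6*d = (d)*(d^2 + d - 6) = d*(d + 3)*(d - 2)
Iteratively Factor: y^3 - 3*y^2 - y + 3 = (y + 1)*(y^2 - 4*y + 3) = (y - 3)*(y + 1)*(y - 1)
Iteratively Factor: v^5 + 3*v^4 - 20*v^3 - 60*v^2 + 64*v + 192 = (v - 2)*(v^4 + 5*v^3 - 10*v^2 - 80*v - 96) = (v - 2)*(v + 3)*(v^3 + 2*v^2 - 16*v - 32) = (v - 4)*(v - 2)*(v + 3)*(v^2 + 6*v + 8) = (v - 4)*(v - 2)*(v + 2)*(v + 3)*(v + 4)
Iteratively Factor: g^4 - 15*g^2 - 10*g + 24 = (g + 3)*(g^3 - 3*g^2 - 6*g + 8) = (g - 1)*(g + 3)*(g^2 - 2*g - 8) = (g - 1)*(g + 2)*(g + 3)*(g - 4)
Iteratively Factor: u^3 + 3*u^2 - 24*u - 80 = (u + 4)*(u^2 - u - 20) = (u + 4)^2*(u - 5)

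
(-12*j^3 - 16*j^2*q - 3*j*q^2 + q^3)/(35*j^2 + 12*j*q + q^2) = (-12*j^3 - 16*j^2*q - 3*j*q^2 + q^3)/(35*j^2 + 12*j*q + q^2)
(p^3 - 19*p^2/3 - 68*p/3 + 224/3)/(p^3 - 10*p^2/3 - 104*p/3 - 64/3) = (3*p - 7)/(3*p + 2)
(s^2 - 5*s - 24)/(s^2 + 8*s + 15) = (s - 8)/(s + 5)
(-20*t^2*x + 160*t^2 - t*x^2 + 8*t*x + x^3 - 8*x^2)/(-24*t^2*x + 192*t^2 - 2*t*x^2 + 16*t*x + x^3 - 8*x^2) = (-5*t + x)/(-6*t + x)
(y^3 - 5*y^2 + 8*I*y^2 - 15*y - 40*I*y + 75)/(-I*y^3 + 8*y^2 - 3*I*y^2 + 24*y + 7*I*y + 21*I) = (I*y^3 + y^2*(-8 - 5*I) + y*(40 - 15*I) + 75*I)/(y^3 + y^2*(3 + 8*I) + y*(-7 + 24*I) - 21)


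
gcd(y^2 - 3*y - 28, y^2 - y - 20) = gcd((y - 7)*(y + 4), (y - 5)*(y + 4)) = y + 4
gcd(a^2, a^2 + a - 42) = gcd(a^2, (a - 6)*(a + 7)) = 1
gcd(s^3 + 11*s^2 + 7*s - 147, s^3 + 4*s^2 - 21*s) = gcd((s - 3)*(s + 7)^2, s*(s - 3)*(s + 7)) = s^2 + 4*s - 21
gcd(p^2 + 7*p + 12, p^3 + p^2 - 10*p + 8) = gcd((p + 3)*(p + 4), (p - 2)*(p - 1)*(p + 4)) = p + 4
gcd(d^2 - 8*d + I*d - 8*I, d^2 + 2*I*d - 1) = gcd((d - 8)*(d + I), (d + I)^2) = d + I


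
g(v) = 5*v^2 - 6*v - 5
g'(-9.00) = -96.00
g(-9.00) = 454.00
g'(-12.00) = -126.00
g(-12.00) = 787.00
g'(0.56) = -0.40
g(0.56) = -6.79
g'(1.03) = 4.30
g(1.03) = -5.88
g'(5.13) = 45.30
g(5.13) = 95.80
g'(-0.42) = -10.20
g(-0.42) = -1.60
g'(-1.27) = -18.70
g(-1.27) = 10.68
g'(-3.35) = -39.50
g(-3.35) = 71.21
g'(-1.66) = -22.60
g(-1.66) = 18.74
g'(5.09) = 44.90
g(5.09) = 94.00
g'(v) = 10*v - 6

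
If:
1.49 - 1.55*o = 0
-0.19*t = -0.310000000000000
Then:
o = 0.96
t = 1.63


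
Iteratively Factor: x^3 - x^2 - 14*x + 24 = (x - 2)*(x^2 + x - 12) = (x - 3)*(x - 2)*(x + 4)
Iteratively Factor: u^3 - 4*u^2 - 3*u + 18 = (u - 3)*(u^2 - u - 6) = (u - 3)*(u + 2)*(u - 3)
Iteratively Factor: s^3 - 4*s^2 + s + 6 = (s + 1)*(s^2 - 5*s + 6) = (s - 3)*(s + 1)*(s - 2)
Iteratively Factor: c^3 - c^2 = (c)*(c^2 - c) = c^2*(c - 1)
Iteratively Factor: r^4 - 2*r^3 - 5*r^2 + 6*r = (r - 1)*(r^3 - r^2 - 6*r) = r*(r - 1)*(r^2 - r - 6) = r*(r - 3)*(r - 1)*(r + 2)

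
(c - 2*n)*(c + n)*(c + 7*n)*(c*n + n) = c^4*n + 6*c^3*n^2 + c^3*n - 9*c^2*n^3 + 6*c^2*n^2 - 14*c*n^4 - 9*c*n^3 - 14*n^4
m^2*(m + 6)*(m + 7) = m^4 + 13*m^3 + 42*m^2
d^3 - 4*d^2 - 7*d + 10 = (d - 5)*(d - 1)*(d + 2)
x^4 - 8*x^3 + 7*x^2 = x^2*(x - 7)*(x - 1)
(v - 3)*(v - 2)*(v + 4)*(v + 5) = v^4 + 4*v^3 - 19*v^2 - 46*v + 120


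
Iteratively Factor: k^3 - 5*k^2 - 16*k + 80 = (k - 5)*(k^2 - 16) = (k - 5)*(k + 4)*(k - 4)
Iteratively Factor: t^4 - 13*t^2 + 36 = (t - 2)*(t^3 + 2*t^2 - 9*t - 18) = (t - 2)*(t + 3)*(t^2 - t - 6) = (t - 3)*(t - 2)*(t + 3)*(t + 2)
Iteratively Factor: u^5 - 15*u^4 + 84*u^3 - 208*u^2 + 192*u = (u - 4)*(u^4 - 11*u^3 + 40*u^2 - 48*u) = (u - 4)*(u - 3)*(u^3 - 8*u^2 + 16*u) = (u - 4)^2*(u - 3)*(u^2 - 4*u) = (u - 4)^3*(u - 3)*(u)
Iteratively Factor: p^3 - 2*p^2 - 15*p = (p + 3)*(p^2 - 5*p) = p*(p + 3)*(p - 5)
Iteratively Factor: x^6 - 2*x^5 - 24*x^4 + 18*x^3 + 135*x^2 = (x)*(x^5 - 2*x^4 - 24*x^3 + 18*x^2 + 135*x) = x^2*(x^4 - 2*x^3 - 24*x^2 + 18*x + 135) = x^2*(x - 5)*(x^3 + 3*x^2 - 9*x - 27) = x^2*(x - 5)*(x - 3)*(x^2 + 6*x + 9) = x^2*(x - 5)*(x - 3)*(x + 3)*(x + 3)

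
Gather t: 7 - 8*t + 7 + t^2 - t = t^2 - 9*t + 14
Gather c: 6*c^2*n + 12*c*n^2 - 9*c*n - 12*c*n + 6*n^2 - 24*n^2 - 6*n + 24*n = 6*c^2*n + c*(12*n^2 - 21*n) - 18*n^2 + 18*n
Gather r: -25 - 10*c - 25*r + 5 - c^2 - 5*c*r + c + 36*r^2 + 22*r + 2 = -c^2 - 9*c + 36*r^2 + r*(-5*c - 3) - 18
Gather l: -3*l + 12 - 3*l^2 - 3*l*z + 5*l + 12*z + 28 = -3*l^2 + l*(2 - 3*z) + 12*z + 40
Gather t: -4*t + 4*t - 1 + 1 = 0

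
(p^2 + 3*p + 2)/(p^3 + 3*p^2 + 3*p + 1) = (p + 2)/(p^2 + 2*p + 1)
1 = 1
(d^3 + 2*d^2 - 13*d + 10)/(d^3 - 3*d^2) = (d^3 + 2*d^2 - 13*d + 10)/(d^2*(d - 3))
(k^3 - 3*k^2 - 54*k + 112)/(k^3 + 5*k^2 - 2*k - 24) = (k^2 - k - 56)/(k^2 + 7*k + 12)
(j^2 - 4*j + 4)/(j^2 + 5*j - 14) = (j - 2)/(j + 7)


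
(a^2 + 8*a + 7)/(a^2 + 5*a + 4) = (a + 7)/(a + 4)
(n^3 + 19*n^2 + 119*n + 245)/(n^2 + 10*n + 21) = (n^2 + 12*n + 35)/(n + 3)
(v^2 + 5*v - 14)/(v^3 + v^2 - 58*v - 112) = (v - 2)/(v^2 - 6*v - 16)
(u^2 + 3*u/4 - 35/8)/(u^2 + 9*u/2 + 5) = (u - 7/4)/(u + 2)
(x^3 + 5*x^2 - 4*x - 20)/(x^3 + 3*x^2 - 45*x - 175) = (x^2 - 4)/(x^2 - 2*x - 35)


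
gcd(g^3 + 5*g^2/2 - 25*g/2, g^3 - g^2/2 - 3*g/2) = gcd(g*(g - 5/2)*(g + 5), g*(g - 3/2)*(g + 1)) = g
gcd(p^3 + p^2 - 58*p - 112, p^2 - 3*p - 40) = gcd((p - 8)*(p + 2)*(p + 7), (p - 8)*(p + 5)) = p - 8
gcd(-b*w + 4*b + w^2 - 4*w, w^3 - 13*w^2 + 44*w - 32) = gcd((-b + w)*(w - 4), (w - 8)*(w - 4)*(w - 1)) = w - 4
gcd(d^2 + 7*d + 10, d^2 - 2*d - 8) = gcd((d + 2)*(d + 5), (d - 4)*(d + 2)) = d + 2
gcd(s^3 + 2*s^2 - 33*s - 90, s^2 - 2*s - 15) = s + 3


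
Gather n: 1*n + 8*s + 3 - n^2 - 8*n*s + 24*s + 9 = -n^2 + n*(1 - 8*s) + 32*s + 12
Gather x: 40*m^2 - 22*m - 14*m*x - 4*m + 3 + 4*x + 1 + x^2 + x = 40*m^2 - 26*m + x^2 + x*(5 - 14*m) + 4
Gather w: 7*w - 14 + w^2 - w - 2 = w^2 + 6*w - 16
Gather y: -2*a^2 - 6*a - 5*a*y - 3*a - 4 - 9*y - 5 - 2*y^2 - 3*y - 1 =-2*a^2 - 9*a - 2*y^2 + y*(-5*a - 12) - 10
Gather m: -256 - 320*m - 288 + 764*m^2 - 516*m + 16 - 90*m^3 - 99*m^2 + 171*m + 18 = -90*m^3 + 665*m^2 - 665*m - 510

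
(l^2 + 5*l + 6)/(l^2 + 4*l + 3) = (l + 2)/(l + 1)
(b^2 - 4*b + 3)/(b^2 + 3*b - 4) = (b - 3)/(b + 4)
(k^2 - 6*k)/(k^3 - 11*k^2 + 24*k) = (k - 6)/(k^2 - 11*k + 24)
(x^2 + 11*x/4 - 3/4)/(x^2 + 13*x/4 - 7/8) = 2*(x + 3)/(2*x + 7)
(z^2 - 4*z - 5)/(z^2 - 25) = (z + 1)/(z + 5)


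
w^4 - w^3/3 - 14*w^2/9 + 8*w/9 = w*(w - 1)*(w - 2/3)*(w + 4/3)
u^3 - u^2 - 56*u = u*(u - 8)*(u + 7)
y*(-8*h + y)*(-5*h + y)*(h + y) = 40*h^3*y + 27*h^2*y^2 - 12*h*y^3 + y^4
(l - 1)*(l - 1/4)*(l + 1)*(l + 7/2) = l^4 + 13*l^3/4 - 15*l^2/8 - 13*l/4 + 7/8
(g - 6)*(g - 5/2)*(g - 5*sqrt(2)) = g^3 - 17*g^2/2 - 5*sqrt(2)*g^2 + 15*g + 85*sqrt(2)*g/2 - 75*sqrt(2)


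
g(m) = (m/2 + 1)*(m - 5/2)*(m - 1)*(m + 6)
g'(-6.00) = -119.00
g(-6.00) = 0.00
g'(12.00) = 4255.00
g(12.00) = 13167.00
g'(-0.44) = -3.92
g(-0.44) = 18.36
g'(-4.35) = 10.83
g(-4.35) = -71.05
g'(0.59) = -16.20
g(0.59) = 6.68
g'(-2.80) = 35.82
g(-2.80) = -25.78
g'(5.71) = 504.33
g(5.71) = 682.51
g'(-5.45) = -60.69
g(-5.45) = -48.65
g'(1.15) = -14.56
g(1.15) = -2.28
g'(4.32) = 217.89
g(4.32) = 197.05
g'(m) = (m/2 + 1)*(m - 5/2)*(m - 1) + (m/2 + 1)*(m - 5/2)*(m + 6) + (m/2 + 1)*(m - 1)*(m + 6) + (m - 5/2)*(m - 1)*(m + 6)/2 = 2*m^3 + 27*m^2/4 - 27*m/2 - 11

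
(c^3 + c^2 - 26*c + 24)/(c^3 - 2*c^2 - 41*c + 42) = (c - 4)/(c - 7)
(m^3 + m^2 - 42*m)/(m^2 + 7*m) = m - 6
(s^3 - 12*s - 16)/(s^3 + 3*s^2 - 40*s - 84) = (s^2 - 2*s - 8)/(s^2 + s - 42)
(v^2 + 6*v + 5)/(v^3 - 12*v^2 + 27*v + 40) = (v + 5)/(v^2 - 13*v + 40)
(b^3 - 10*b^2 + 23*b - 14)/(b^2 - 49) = (b^2 - 3*b + 2)/(b + 7)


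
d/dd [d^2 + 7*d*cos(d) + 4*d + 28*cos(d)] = -7*d*sin(d) + 2*d - 28*sin(d) + 7*cos(d) + 4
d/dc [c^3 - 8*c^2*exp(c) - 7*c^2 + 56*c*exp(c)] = -8*c^2*exp(c) + 3*c^2 + 40*c*exp(c) - 14*c + 56*exp(c)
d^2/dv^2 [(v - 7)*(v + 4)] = 2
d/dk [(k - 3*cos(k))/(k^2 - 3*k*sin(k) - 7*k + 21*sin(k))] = (3*sqrt(2)*k^2*sin(k + pi/4) - k^2 - 21*k*sin(k) - 15*k*cos(k) - 9*k - 9*sin(2*k)/2 - 21*sqrt(2)*cos(k + pi/4) + 63)/((k - 7)^2*(k - 3*sin(k))^2)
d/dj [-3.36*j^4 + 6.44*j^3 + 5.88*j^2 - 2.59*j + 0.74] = -13.44*j^3 + 19.32*j^2 + 11.76*j - 2.59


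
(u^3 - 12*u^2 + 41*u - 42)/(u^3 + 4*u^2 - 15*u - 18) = (u^2 - 9*u + 14)/(u^2 + 7*u + 6)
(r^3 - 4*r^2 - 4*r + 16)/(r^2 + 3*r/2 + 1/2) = 2*(r^3 - 4*r^2 - 4*r + 16)/(2*r^2 + 3*r + 1)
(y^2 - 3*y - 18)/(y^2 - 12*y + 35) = (y^2 - 3*y - 18)/(y^2 - 12*y + 35)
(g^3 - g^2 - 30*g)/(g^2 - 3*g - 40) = g*(g - 6)/(g - 8)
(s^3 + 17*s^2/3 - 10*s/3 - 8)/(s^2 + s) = s + 14/3 - 8/s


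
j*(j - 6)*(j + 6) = j^3 - 36*j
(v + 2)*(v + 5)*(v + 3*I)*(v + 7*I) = v^4 + 7*v^3 + 10*I*v^3 - 11*v^2 + 70*I*v^2 - 147*v + 100*I*v - 210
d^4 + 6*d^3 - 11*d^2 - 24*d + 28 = (d - 2)*(d - 1)*(d + 2)*(d + 7)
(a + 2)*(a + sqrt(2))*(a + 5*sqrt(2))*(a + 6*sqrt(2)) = a^4 + 2*a^3 + 12*sqrt(2)*a^3 + 24*sqrt(2)*a^2 + 82*a^2 + 60*sqrt(2)*a + 164*a + 120*sqrt(2)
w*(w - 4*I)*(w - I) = w^3 - 5*I*w^2 - 4*w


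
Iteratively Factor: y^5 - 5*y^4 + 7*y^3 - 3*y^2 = (y - 3)*(y^4 - 2*y^3 + y^2) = y*(y - 3)*(y^3 - 2*y^2 + y) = y^2*(y - 3)*(y^2 - 2*y + 1) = y^2*(y - 3)*(y - 1)*(y - 1)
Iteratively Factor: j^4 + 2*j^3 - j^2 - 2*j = (j + 1)*(j^3 + j^2 - 2*j) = (j - 1)*(j + 1)*(j^2 + 2*j) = j*(j - 1)*(j + 1)*(j + 2)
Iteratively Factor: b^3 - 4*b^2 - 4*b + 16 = (b - 2)*(b^2 - 2*b - 8) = (b - 4)*(b - 2)*(b + 2)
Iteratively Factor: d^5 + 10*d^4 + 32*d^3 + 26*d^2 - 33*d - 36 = (d - 1)*(d^4 + 11*d^3 + 43*d^2 + 69*d + 36) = (d - 1)*(d + 1)*(d^3 + 10*d^2 + 33*d + 36) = (d - 1)*(d + 1)*(d + 3)*(d^2 + 7*d + 12) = (d - 1)*(d + 1)*(d + 3)*(d + 4)*(d + 3)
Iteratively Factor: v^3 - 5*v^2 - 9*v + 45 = (v - 5)*(v^2 - 9) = (v - 5)*(v + 3)*(v - 3)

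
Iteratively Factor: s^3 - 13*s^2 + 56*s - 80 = (s - 4)*(s^2 - 9*s + 20) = (s - 4)^2*(s - 5)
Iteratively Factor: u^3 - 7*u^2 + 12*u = (u - 3)*(u^2 - 4*u) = (u - 4)*(u - 3)*(u)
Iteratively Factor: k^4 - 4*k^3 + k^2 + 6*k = (k)*(k^3 - 4*k^2 + k + 6) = k*(k - 2)*(k^2 - 2*k - 3) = k*(k - 2)*(k + 1)*(k - 3)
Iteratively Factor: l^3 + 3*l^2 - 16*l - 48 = (l + 3)*(l^2 - 16) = (l + 3)*(l + 4)*(l - 4)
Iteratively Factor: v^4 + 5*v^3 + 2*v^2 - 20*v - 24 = (v + 2)*(v^3 + 3*v^2 - 4*v - 12) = (v + 2)*(v + 3)*(v^2 - 4) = (v + 2)^2*(v + 3)*(v - 2)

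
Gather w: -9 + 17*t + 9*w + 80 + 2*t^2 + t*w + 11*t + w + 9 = 2*t^2 + 28*t + w*(t + 10) + 80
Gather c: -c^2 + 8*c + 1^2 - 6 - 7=-c^2 + 8*c - 12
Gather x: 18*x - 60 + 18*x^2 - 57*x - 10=18*x^2 - 39*x - 70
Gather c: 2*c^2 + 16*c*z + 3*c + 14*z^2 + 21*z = 2*c^2 + c*(16*z + 3) + 14*z^2 + 21*z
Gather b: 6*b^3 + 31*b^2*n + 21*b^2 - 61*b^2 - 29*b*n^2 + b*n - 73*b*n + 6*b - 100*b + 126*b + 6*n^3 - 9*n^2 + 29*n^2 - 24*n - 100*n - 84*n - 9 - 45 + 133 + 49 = 6*b^3 + b^2*(31*n - 40) + b*(-29*n^2 - 72*n + 32) + 6*n^3 + 20*n^2 - 208*n + 128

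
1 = 1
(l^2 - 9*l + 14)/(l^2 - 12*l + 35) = (l - 2)/(l - 5)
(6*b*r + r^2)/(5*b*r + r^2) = (6*b + r)/(5*b + r)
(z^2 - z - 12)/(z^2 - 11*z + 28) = (z + 3)/(z - 7)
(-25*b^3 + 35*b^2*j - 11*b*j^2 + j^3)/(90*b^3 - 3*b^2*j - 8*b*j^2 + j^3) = (-5*b^2 + 6*b*j - j^2)/(18*b^2 + 3*b*j - j^2)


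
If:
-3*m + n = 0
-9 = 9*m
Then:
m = -1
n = -3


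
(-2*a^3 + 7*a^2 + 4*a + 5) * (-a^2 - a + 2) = 2*a^5 - 5*a^4 - 15*a^3 + 5*a^2 + 3*a + 10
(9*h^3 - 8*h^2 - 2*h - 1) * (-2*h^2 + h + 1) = -18*h^5 + 25*h^4 + 5*h^3 - 8*h^2 - 3*h - 1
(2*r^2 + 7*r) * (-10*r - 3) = -20*r^3 - 76*r^2 - 21*r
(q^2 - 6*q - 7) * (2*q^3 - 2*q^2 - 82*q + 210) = 2*q^5 - 14*q^4 - 84*q^3 + 716*q^2 - 686*q - 1470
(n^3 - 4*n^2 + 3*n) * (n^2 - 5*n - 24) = n^5 - 9*n^4 - n^3 + 81*n^2 - 72*n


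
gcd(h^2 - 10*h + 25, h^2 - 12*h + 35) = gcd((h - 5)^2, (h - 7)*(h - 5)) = h - 5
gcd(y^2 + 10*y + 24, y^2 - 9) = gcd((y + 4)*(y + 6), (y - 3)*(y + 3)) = 1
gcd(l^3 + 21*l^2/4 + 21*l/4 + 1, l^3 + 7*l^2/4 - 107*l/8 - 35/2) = l + 4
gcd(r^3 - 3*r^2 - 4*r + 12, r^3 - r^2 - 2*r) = r - 2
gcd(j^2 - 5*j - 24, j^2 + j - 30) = 1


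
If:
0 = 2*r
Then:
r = 0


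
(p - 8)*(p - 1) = p^2 - 9*p + 8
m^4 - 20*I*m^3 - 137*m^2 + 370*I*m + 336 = (m - 8*I)*(m - 7*I)*(m - 3*I)*(m - 2*I)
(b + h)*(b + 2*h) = b^2 + 3*b*h + 2*h^2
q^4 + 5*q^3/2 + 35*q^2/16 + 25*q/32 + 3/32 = (q + 1/4)*(q + 1/2)*(q + 3/4)*(q + 1)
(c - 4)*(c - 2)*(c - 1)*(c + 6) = c^4 - c^3 - 28*c^2 + 76*c - 48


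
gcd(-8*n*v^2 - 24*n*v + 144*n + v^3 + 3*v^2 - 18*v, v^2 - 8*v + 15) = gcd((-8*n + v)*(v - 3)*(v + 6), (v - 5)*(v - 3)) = v - 3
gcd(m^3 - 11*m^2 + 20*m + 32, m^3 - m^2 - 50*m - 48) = m^2 - 7*m - 8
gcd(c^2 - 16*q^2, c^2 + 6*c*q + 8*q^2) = c + 4*q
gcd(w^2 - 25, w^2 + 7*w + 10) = w + 5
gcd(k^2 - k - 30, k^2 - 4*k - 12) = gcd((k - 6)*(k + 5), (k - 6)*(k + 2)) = k - 6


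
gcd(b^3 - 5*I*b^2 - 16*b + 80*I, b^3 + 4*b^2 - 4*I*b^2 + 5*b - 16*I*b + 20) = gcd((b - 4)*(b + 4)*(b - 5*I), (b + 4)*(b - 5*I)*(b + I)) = b^2 + b*(4 - 5*I) - 20*I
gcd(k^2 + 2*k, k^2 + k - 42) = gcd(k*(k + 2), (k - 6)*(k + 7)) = 1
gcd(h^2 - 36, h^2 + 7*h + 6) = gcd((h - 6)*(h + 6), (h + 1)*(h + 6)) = h + 6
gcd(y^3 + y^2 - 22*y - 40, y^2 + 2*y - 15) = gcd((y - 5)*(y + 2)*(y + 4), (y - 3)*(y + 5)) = 1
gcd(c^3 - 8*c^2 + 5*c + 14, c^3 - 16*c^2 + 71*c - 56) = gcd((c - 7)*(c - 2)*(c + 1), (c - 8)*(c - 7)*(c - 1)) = c - 7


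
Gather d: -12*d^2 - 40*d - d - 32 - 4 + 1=-12*d^2 - 41*d - 35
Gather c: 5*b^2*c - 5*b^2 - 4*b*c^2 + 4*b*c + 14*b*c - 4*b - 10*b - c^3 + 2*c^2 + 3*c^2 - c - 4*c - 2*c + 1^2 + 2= -5*b^2 - 14*b - c^3 + c^2*(5 - 4*b) + c*(5*b^2 + 18*b - 7) + 3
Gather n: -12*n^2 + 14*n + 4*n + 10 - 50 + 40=-12*n^2 + 18*n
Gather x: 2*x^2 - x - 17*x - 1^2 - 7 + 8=2*x^2 - 18*x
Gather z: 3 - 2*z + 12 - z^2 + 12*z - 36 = -z^2 + 10*z - 21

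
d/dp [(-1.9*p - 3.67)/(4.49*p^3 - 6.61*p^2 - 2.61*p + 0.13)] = (17.062*p^3 + 36.8759*p^2 - 48.5174*p - 9.8257)/(20.1601*p^6 - 59.3578*p^5 + 20.2543*p^4 + 35.6716*p^3 + 5.0935*p^2 - 0.6786*p + 0.0169)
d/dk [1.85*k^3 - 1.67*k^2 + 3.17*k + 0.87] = 5.55*k^2 - 3.34*k + 3.17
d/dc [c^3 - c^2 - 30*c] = 3*c^2 - 2*c - 30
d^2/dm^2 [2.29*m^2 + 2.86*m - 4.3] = 4.58000000000000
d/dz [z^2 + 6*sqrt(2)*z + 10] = 2*z + 6*sqrt(2)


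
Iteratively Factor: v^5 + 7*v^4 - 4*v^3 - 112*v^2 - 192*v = (v + 4)*(v^4 + 3*v^3 - 16*v^2 - 48*v) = (v + 3)*(v + 4)*(v^3 - 16*v) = (v + 3)*(v + 4)^2*(v^2 - 4*v) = v*(v + 3)*(v + 4)^2*(v - 4)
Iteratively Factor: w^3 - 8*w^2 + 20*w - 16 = (w - 2)*(w^2 - 6*w + 8) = (w - 4)*(w - 2)*(w - 2)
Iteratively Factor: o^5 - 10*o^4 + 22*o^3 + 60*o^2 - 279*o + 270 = (o + 3)*(o^4 - 13*o^3 + 61*o^2 - 123*o + 90) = (o - 3)*(o + 3)*(o^3 - 10*o^2 + 31*o - 30) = (o - 5)*(o - 3)*(o + 3)*(o^2 - 5*o + 6) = (o - 5)*(o - 3)^2*(o + 3)*(o - 2)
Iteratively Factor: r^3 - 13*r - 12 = (r + 3)*(r^2 - 3*r - 4) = (r + 1)*(r + 3)*(r - 4)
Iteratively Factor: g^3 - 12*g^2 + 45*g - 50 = (g - 2)*(g^2 - 10*g + 25) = (g - 5)*(g - 2)*(g - 5)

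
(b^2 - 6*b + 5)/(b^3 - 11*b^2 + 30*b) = (b - 1)/(b*(b - 6))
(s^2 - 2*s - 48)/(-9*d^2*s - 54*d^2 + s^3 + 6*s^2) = (s - 8)/(-9*d^2 + s^2)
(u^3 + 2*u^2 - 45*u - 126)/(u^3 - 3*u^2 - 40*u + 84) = (u + 3)/(u - 2)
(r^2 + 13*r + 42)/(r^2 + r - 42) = (r + 6)/(r - 6)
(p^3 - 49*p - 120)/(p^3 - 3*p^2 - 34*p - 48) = (p + 5)/(p + 2)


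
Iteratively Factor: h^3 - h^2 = (h)*(h^2 - h) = h*(h - 1)*(h)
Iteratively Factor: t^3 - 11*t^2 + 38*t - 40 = (t - 5)*(t^2 - 6*t + 8) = (t - 5)*(t - 2)*(t - 4)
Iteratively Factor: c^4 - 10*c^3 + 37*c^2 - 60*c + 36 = (c - 2)*(c^3 - 8*c^2 + 21*c - 18) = (c - 3)*(c - 2)*(c^2 - 5*c + 6) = (c - 3)^2*(c - 2)*(c - 2)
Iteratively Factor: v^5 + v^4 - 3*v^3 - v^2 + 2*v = (v)*(v^4 + v^3 - 3*v^2 - v + 2) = v*(v + 2)*(v^3 - v^2 - v + 1) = v*(v - 1)*(v + 2)*(v^2 - 1) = v*(v - 1)*(v + 1)*(v + 2)*(v - 1)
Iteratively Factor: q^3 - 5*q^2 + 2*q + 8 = (q + 1)*(q^2 - 6*q + 8) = (q - 2)*(q + 1)*(q - 4)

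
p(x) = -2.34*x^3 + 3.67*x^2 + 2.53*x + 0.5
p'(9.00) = -500.03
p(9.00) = -1385.32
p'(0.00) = 2.53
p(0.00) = 0.50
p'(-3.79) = -126.12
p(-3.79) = 171.02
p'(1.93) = -9.45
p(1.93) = 2.23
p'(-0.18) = 0.98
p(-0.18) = 0.18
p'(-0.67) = -5.54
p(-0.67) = 1.16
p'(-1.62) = -27.78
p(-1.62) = 15.98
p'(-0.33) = -0.66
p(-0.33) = 0.15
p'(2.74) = -30.06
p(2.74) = -13.15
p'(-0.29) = -0.19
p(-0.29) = 0.13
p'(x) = -7.02*x^2 + 7.34*x + 2.53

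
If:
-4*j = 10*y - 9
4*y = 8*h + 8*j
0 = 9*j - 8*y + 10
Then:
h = 177/244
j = -14/61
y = 121/122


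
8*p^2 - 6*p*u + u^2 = (-4*p + u)*(-2*p + u)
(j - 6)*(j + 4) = j^2 - 2*j - 24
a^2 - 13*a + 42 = (a - 7)*(a - 6)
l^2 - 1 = (l - 1)*(l + 1)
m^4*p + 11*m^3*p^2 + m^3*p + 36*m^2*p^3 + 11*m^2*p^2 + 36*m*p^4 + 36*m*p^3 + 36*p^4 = (m + 2*p)*(m + 3*p)*(m + 6*p)*(m*p + p)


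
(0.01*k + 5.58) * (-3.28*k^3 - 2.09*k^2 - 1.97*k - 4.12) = -0.0328*k^4 - 18.3233*k^3 - 11.6819*k^2 - 11.0338*k - 22.9896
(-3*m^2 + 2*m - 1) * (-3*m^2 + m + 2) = 9*m^4 - 9*m^3 - m^2 + 3*m - 2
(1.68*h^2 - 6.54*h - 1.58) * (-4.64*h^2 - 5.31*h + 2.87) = -7.7952*h^4 + 21.4248*h^3 + 46.8802*h^2 - 10.38*h - 4.5346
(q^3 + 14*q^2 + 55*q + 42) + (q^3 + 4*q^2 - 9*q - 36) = 2*q^3 + 18*q^2 + 46*q + 6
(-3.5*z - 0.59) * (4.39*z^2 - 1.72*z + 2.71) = -15.365*z^3 + 3.4299*z^2 - 8.4702*z - 1.5989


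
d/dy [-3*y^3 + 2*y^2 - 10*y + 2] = -9*y^2 + 4*y - 10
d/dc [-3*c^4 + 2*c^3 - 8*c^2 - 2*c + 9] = -12*c^3 + 6*c^2 - 16*c - 2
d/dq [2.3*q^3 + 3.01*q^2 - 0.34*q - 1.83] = 6.9*q^2 + 6.02*q - 0.34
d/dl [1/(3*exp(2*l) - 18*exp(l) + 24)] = 2*(3 - exp(l))*exp(l)/(3*(exp(2*l) - 6*exp(l) + 8)^2)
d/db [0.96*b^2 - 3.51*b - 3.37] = 1.92*b - 3.51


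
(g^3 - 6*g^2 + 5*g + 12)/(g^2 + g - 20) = (g^2 - 2*g - 3)/(g + 5)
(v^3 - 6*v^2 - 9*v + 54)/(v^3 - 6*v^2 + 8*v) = (v^3 - 6*v^2 - 9*v + 54)/(v*(v^2 - 6*v + 8))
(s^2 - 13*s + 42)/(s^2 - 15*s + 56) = (s - 6)/(s - 8)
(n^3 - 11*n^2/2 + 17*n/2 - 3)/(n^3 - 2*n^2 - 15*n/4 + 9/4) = 2*(n - 2)/(2*n + 3)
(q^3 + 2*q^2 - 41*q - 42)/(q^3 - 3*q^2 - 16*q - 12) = (q + 7)/(q + 2)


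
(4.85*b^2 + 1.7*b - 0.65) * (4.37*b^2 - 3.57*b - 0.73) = 21.1945*b^4 - 9.8855*b^3 - 12.45*b^2 + 1.0795*b + 0.4745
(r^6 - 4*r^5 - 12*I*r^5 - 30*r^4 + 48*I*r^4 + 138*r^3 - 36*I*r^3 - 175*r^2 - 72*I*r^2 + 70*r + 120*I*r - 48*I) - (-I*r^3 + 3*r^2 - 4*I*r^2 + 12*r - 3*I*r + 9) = r^6 - 4*r^5 - 12*I*r^5 - 30*r^4 + 48*I*r^4 + 138*r^3 - 35*I*r^3 - 178*r^2 - 68*I*r^2 + 58*r + 123*I*r - 9 - 48*I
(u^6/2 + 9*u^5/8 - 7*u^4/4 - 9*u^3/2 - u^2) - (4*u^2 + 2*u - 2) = u^6/2 + 9*u^5/8 - 7*u^4/4 - 9*u^3/2 - 5*u^2 - 2*u + 2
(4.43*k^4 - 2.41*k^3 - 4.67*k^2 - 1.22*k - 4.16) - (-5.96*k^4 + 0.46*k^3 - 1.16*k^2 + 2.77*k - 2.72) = 10.39*k^4 - 2.87*k^3 - 3.51*k^2 - 3.99*k - 1.44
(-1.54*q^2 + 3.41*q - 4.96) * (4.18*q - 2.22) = -6.4372*q^3 + 17.6726*q^2 - 28.303*q + 11.0112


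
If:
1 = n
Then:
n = 1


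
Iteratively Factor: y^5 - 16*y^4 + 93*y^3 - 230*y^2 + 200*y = (y - 2)*(y^4 - 14*y^3 + 65*y^2 - 100*y) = y*(y - 2)*(y^3 - 14*y^2 + 65*y - 100) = y*(y - 4)*(y - 2)*(y^2 - 10*y + 25) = y*(y - 5)*(y - 4)*(y - 2)*(y - 5)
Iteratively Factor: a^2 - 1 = (a + 1)*(a - 1)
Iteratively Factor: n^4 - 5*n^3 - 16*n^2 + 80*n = (n - 4)*(n^3 - n^2 - 20*n) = n*(n - 4)*(n^2 - n - 20) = n*(n - 5)*(n - 4)*(n + 4)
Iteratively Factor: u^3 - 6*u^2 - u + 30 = (u - 3)*(u^2 - 3*u - 10) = (u - 5)*(u - 3)*(u + 2)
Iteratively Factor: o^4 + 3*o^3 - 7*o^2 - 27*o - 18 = (o - 3)*(o^3 + 6*o^2 + 11*o + 6) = (o - 3)*(o + 2)*(o^2 + 4*o + 3) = (o - 3)*(o + 1)*(o + 2)*(o + 3)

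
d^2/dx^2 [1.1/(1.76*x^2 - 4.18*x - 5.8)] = (6.81472*x^2 - 16.18496*x - 1.1*(3.52*x - 4.18)*(7.04*x - 8.36) - 22.4576)/(-1.76*x^2 + 4.18*x + 5.8)^3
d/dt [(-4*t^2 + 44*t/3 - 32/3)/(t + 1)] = 4*(-3*t^2 - 6*t + 19)/(3*(t^2 + 2*t + 1))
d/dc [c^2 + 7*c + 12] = 2*c + 7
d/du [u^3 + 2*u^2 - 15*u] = 3*u^2 + 4*u - 15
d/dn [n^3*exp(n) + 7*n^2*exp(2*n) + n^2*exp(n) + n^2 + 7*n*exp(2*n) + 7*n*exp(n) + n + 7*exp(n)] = n^3*exp(n) + 14*n^2*exp(2*n) + 4*n^2*exp(n) + 28*n*exp(2*n) + 9*n*exp(n) + 2*n + 7*exp(2*n) + 14*exp(n) + 1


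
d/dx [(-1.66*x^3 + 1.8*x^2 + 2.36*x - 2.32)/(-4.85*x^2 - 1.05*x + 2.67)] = (8.051*x^4 + 3.486*x^3 - 3.7406*x^2 - 12.892*x + 3.8652)/(23.5225*x^4 + 10.185*x^3 - 24.7965*x^2 - 5.607*x + 7.1289)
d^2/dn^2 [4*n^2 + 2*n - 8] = 8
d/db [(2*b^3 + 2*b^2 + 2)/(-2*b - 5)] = 2*(-4*b^3 - 17*b^2 - 10*b + 2)/(4*b^2 + 20*b + 25)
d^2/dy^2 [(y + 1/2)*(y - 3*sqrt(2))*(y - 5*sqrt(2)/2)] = 6*y - 11*sqrt(2) + 1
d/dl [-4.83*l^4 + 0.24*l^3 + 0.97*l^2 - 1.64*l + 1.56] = -19.32*l^3 + 0.72*l^2 + 1.94*l - 1.64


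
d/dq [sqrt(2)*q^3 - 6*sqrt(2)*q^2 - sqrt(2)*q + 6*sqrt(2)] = sqrt(2)*(3*q^2 - 12*q - 1)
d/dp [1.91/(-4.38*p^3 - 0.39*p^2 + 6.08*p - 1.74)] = (25.0974*p^2 + 1.4898*p - 11.6128)/(4.38*p^3 + 0.39*p^2 - 6.08*p + 1.74)^2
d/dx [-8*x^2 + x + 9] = 1 - 16*x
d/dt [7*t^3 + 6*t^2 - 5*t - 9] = 21*t^2 + 12*t - 5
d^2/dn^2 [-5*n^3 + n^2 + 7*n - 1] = 2 - 30*n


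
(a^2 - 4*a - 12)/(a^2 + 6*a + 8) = (a - 6)/(a + 4)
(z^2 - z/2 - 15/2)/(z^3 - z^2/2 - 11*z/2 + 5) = (z - 3)/(z^2 - 3*z + 2)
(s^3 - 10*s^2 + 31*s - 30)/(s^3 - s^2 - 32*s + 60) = (s - 3)/(s + 6)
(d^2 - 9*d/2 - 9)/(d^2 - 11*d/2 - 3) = (2*d + 3)/(2*d + 1)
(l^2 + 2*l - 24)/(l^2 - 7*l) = (l^2 + 2*l - 24)/(l*(l - 7))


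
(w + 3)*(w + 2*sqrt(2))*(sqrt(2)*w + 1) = sqrt(2)*w^3 + 3*sqrt(2)*w^2 + 5*w^2 + 2*sqrt(2)*w + 15*w + 6*sqrt(2)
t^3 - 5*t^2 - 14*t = t*(t - 7)*(t + 2)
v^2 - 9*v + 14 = (v - 7)*(v - 2)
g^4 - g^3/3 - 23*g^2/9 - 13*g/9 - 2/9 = (g - 2)*(g + 1/3)^2*(g + 1)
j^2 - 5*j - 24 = (j - 8)*(j + 3)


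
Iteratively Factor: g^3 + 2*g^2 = (g + 2)*(g^2) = g*(g + 2)*(g)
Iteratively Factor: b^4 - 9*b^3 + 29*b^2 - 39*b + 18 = (b - 2)*(b^3 - 7*b^2 + 15*b - 9) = (b - 2)*(b - 1)*(b^2 - 6*b + 9) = (b - 3)*(b - 2)*(b - 1)*(b - 3)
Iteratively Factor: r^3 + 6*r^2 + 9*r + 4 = (r + 4)*(r^2 + 2*r + 1) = (r + 1)*(r + 4)*(r + 1)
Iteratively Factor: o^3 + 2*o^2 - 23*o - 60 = (o - 5)*(o^2 + 7*o + 12) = (o - 5)*(o + 3)*(o + 4)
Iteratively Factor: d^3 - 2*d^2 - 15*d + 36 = (d + 4)*(d^2 - 6*d + 9) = (d - 3)*(d + 4)*(d - 3)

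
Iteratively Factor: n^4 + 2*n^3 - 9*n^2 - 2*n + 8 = (n - 1)*(n^3 + 3*n^2 - 6*n - 8) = (n - 1)*(n + 4)*(n^2 - n - 2) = (n - 2)*(n - 1)*(n + 4)*(n + 1)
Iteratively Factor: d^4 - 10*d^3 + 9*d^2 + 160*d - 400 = (d + 4)*(d^3 - 14*d^2 + 65*d - 100) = (d - 5)*(d + 4)*(d^2 - 9*d + 20) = (d - 5)^2*(d + 4)*(d - 4)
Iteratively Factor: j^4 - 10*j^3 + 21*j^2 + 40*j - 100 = (j - 5)*(j^3 - 5*j^2 - 4*j + 20) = (j - 5)*(j - 2)*(j^2 - 3*j - 10) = (j - 5)^2*(j - 2)*(j + 2)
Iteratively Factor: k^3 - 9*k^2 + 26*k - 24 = (k - 4)*(k^2 - 5*k + 6) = (k - 4)*(k - 2)*(k - 3)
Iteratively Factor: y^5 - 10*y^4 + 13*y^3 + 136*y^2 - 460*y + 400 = (y - 2)*(y^4 - 8*y^3 - 3*y^2 + 130*y - 200) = (y - 2)^2*(y^3 - 6*y^2 - 15*y + 100) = (y - 5)*(y - 2)^2*(y^2 - y - 20) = (y - 5)*(y - 2)^2*(y + 4)*(y - 5)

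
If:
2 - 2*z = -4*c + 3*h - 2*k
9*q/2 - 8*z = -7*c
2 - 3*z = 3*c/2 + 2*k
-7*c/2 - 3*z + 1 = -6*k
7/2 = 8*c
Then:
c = 7/16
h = 349/288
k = 15/64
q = -35/216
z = 7/24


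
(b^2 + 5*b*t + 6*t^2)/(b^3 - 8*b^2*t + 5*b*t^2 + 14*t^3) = (b^2 + 5*b*t + 6*t^2)/(b^3 - 8*b^2*t + 5*b*t^2 + 14*t^3)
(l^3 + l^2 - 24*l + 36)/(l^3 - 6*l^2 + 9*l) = (l^2 + 4*l - 12)/(l*(l - 3))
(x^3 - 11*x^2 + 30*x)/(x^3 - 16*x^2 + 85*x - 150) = x/(x - 5)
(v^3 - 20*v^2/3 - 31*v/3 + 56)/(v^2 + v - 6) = (3*v^2 - 29*v + 56)/(3*(v - 2))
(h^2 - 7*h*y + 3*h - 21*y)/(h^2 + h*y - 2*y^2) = (h^2 - 7*h*y + 3*h - 21*y)/(h^2 + h*y - 2*y^2)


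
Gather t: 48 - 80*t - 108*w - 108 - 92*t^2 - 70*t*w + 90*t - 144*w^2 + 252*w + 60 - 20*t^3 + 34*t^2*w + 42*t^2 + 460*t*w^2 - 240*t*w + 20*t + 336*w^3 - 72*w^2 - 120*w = -20*t^3 + t^2*(34*w - 50) + t*(460*w^2 - 310*w + 30) + 336*w^3 - 216*w^2 + 24*w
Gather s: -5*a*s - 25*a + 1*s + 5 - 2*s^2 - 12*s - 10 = -25*a - 2*s^2 + s*(-5*a - 11) - 5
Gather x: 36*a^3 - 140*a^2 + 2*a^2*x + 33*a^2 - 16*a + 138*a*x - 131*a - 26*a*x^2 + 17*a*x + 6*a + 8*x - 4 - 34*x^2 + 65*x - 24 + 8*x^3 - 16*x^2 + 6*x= 36*a^3 - 107*a^2 - 141*a + 8*x^3 + x^2*(-26*a - 50) + x*(2*a^2 + 155*a + 79) - 28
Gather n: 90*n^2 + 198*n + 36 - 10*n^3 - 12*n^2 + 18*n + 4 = -10*n^3 + 78*n^2 + 216*n + 40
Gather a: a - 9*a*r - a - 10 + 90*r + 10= -9*a*r + 90*r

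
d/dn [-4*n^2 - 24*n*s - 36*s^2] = -8*n - 24*s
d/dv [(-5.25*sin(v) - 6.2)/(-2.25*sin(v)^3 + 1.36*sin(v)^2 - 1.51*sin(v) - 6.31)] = (-23.625*sin(v)^3 - 34.71*sin(v)^2 + 16.864*sin(v) + 23.7655)*cos(v)/(5.0625*sin(v)^6 - 6.12*sin(v)^5 + 8.6446*sin(v)^4 + 24.2878*sin(v)^3 - 14.8831*sin(v)^2 + 19.0562*sin(v) + 39.8161)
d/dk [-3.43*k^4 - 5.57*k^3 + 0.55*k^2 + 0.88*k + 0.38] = -13.72*k^3 - 16.71*k^2 + 1.1*k + 0.88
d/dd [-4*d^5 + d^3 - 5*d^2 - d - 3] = -20*d^4 + 3*d^2 - 10*d - 1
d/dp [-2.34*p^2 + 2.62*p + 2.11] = 2.62 - 4.68*p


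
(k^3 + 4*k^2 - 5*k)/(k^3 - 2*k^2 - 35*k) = (k - 1)/(k - 7)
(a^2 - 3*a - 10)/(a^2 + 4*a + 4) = (a - 5)/(a + 2)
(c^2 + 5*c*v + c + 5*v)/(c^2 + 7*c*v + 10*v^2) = (c + 1)/(c + 2*v)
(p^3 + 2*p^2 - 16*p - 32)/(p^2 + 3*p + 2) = (p^2 - 16)/(p + 1)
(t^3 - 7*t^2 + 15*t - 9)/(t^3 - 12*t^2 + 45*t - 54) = (t - 1)/(t - 6)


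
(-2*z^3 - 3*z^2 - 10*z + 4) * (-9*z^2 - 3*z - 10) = 18*z^5 + 33*z^4 + 119*z^3 + 24*z^2 + 88*z - 40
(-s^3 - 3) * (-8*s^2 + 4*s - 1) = 8*s^5 - 4*s^4 + s^3 + 24*s^2 - 12*s + 3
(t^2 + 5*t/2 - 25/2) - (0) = t^2 + 5*t/2 - 25/2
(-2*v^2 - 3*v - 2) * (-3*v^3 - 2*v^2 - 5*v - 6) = 6*v^5 + 13*v^4 + 22*v^3 + 31*v^2 + 28*v + 12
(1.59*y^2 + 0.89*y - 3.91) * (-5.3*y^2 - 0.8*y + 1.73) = -8.427*y^4 - 5.989*y^3 + 22.7617*y^2 + 4.6677*y - 6.7643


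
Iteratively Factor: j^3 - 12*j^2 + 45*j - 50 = (j - 5)*(j^2 - 7*j + 10) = (j - 5)*(j - 2)*(j - 5)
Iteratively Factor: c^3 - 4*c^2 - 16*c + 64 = (c + 4)*(c^2 - 8*c + 16) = (c - 4)*(c + 4)*(c - 4)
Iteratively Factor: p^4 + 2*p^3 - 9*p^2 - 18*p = (p - 3)*(p^3 + 5*p^2 + 6*p) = (p - 3)*(p + 3)*(p^2 + 2*p) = p*(p - 3)*(p + 3)*(p + 2)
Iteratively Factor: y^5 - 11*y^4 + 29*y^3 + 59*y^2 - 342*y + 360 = (y - 3)*(y^4 - 8*y^3 + 5*y^2 + 74*y - 120) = (y - 3)*(y - 2)*(y^3 - 6*y^2 - 7*y + 60) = (y - 5)*(y - 3)*(y - 2)*(y^2 - y - 12) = (y - 5)*(y - 3)*(y - 2)*(y + 3)*(y - 4)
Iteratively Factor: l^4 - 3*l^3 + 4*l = (l)*(l^3 - 3*l^2 + 4) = l*(l - 2)*(l^2 - l - 2) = l*(l - 2)*(l + 1)*(l - 2)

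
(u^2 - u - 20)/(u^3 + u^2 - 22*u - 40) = 1/(u + 2)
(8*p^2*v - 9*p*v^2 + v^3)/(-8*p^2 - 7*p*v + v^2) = v*(-p + v)/(p + v)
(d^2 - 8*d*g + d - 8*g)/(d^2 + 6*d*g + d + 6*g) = (d - 8*g)/(d + 6*g)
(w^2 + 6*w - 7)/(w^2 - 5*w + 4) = (w + 7)/(w - 4)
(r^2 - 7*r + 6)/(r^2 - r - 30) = (r - 1)/(r + 5)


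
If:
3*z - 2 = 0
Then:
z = 2/3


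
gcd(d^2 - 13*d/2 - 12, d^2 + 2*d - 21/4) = 1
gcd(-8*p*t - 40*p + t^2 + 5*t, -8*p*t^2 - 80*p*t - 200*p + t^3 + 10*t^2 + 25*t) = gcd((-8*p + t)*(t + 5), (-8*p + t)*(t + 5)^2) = 8*p*t + 40*p - t^2 - 5*t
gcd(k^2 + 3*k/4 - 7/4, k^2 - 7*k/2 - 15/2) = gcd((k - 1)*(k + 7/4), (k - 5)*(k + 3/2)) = 1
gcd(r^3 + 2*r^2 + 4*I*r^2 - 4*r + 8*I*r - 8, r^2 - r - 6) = r + 2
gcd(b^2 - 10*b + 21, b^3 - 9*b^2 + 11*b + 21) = b^2 - 10*b + 21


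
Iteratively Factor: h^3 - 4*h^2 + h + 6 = (h - 3)*(h^2 - h - 2) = (h - 3)*(h + 1)*(h - 2)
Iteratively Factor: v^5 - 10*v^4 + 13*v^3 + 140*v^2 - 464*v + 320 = (v - 5)*(v^4 - 5*v^3 - 12*v^2 + 80*v - 64) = (v - 5)*(v - 4)*(v^3 - v^2 - 16*v + 16) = (v - 5)*(v - 4)*(v + 4)*(v^2 - 5*v + 4) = (v - 5)*(v - 4)*(v - 1)*(v + 4)*(v - 4)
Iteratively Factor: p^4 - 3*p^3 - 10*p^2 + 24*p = (p)*(p^3 - 3*p^2 - 10*p + 24) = p*(p + 3)*(p^2 - 6*p + 8) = p*(p - 4)*(p + 3)*(p - 2)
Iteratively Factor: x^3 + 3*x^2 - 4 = (x + 2)*(x^2 + x - 2) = (x - 1)*(x + 2)*(x + 2)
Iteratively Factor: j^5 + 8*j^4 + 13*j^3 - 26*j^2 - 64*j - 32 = (j + 4)*(j^4 + 4*j^3 - 3*j^2 - 14*j - 8) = (j + 1)*(j + 4)*(j^3 + 3*j^2 - 6*j - 8) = (j + 1)^2*(j + 4)*(j^2 + 2*j - 8) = (j - 2)*(j + 1)^2*(j + 4)*(j + 4)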